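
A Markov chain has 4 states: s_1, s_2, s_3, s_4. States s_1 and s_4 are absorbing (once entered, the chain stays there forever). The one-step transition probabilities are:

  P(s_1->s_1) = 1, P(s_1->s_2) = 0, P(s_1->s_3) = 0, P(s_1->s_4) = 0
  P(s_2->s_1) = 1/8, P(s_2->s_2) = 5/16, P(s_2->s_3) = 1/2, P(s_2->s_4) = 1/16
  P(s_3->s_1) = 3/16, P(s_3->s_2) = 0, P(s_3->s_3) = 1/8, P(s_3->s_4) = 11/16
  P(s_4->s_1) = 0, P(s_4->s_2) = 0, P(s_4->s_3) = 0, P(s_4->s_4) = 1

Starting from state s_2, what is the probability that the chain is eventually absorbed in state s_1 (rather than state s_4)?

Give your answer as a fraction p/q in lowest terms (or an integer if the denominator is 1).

Let a_i = P(absorbed in s_1 | start in state i).
Boundary conditions: a_s_1 = 1, a_s_4 = 0.
For each transient state i, a_i = sum_j P(i->j) * a_j:
  a_s_2 = 1/8*a_s_1 + 5/16*a_s_2 + 1/2*a_s_3 + 1/16*a_s_4
  a_s_3 = 3/16*a_s_1 + 0*a_s_2 + 1/8*a_s_3 + 11/16*a_s_4

Substituting a_s_1 = 1 and a_s_4 = 0, rearrange to (I - Q) a = r where r[i] = P(i -> s_1):
  [11/16, -1/2] . (a_s_2, a_s_3) = 1/8
  [0, 7/8] . (a_s_2, a_s_3) = 3/16

Solving yields:
  a_s_2 = 26/77
  a_s_3 = 3/14

Starting state is s_2, so the absorption probability is a_s_2 = 26/77.

Answer: 26/77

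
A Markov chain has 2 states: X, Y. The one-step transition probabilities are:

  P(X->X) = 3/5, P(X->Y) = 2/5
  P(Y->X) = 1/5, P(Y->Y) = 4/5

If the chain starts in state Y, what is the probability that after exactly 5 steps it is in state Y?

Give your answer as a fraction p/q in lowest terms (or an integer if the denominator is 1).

Computing P^5 by repeated multiplication:
P^1 =
  X: [3/5, 2/5]
  Y: [1/5, 4/5]
P^2 =
  X: [11/25, 14/25]
  Y: [7/25, 18/25]
P^3 =
  X: [47/125, 78/125]
  Y: [39/125, 86/125]
P^4 =
  X: [219/625, 406/625]
  Y: [203/625, 422/625]
P^5 =
  X: [1063/3125, 2062/3125]
  Y: [1031/3125, 2094/3125]

(P^5)[Y -> Y] = 2094/3125

Answer: 2094/3125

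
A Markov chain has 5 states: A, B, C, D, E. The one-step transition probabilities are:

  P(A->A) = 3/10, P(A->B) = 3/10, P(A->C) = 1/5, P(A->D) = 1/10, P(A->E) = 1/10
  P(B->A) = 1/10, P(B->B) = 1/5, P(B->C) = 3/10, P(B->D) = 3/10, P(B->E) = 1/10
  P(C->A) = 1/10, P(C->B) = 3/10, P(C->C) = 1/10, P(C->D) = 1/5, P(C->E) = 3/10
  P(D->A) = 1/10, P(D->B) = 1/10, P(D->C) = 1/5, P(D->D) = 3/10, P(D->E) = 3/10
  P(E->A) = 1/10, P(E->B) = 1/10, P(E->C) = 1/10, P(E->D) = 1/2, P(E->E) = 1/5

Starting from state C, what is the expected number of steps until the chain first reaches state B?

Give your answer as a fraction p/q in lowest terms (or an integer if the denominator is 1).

Let h_i = expected steps to first reach B from state i.
Boundary: h_B = 0.
First-step equations for the other states:
  h_A = 1 + 3/10*h_A + 3/10*h_B + 1/5*h_C + 1/10*h_D + 1/10*h_E
  h_C = 1 + 1/10*h_A + 3/10*h_B + 1/10*h_C + 1/5*h_D + 3/10*h_E
  h_D = 1 + 1/10*h_A + 1/10*h_B + 1/5*h_C + 3/10*h_D + 3/10*h_E
  h_E = 1 + 1/10*h_A + 1/10*h_B + 1/10*h_C + 1/2*h_D + 1/5*h_E

Substituting h_B = 0 and rearranging gives the linear system (I - Q) h = 1:
  [7/10, -1/5, -1/10, -1/10] . (h_A, h_C, h_D, h_E) = 1
  [-1/10, 9/10, -1/5, -3/10] . (h_A, h_C, h_D, h_E) = 1
  [-1/10, -1/5, 7/10, -3/10] . (h_A, h_C, h_D, h_E) = 1
  [-1/10, -1/10, -1/2, 4/5] . (h_A, h_C, h_D, h_E) = 1

Solving yields:
  h_A = 3610/759
  h_C = 120/23
  h_D = 440/69
  h_E = 1640/253

Starting state is C, so the expected hitting time is h_C = 120/23.

Answer: 120/23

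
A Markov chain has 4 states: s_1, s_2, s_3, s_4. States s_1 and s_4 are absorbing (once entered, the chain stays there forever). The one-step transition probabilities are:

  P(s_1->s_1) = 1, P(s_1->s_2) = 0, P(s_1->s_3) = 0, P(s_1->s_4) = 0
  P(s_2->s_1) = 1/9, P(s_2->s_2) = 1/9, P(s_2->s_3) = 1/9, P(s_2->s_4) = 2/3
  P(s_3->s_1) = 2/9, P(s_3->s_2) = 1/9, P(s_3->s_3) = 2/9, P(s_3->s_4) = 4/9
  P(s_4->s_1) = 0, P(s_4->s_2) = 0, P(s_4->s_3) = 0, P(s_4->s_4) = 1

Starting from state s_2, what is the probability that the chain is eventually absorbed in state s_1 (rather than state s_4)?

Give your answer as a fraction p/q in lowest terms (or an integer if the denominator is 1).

Answer: 9/55

Derivation:
Let a_i = P(absorbed in s_1 | start in state i).
Boundary conditions: a_s_1 = 1, a_s_4 = 0.
For each transient state i, a_i = sum_j P(i->j) * a_j:
  a_s_2 = 1/9*a_s_1 + 1/9*a_s_2 + 1/9*a_s_3 + 2/3*a_s_4
  a_s_3 = 2/9*a_s_1 + 1/9*a_s_2 + 2/9*a_s_3 + 4/9*a_s_4

Substituting a_s_1 = 1 and a_s_4 = 0, rearrange to (I - Q) a = r where r[i] = P(i -> s_1):
  [8/9, -1/9] . (a_s_2, a_s_3) = 1/9
  [-1/9, 7/9] . (a_s_2, a_s_3) = 2/9

Solving yields:
  a_s_2 = 9/55
  a_s_3 = 17/55

Starting state is s_2, so the absorption probability is a_s_2 = 9/55.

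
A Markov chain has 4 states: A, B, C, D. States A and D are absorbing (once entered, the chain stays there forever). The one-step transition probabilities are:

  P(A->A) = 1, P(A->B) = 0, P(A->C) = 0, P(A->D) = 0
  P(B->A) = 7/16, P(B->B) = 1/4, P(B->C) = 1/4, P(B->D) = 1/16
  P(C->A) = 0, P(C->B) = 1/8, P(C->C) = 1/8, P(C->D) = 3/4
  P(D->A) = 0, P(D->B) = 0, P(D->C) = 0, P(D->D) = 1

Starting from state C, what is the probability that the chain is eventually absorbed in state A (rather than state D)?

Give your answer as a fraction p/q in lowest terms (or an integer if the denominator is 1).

Let a_i = P(absorbed in A | start in state i).
Boundary conditions: a_A = 1, a_D = 0.
For each transient state i, a_i = sum_j P(i->j) * a_j:
  a_B = 7/16*a_A + 1/4*a_B + 1/4*a_C + 1/16*a_D
  a_C = 0*a_A + 1/8*a_B + 1/8*a_C + 3/4*a_D

Substituting a_A = 1 and a_D = 0, rearrange to (I - Q) a = r where r[i] = P(i -> A):
  [3/4, -1/4] . (a_B, a_C) = 7/16
  [-1/8, 7/8] . (a_B, a_C) = 0

Solving yields:
  a_B = 49/80
  a_C = 7/80

Starting state is C, so the absorption probability is a_C = 7/80.

Answer: 7/80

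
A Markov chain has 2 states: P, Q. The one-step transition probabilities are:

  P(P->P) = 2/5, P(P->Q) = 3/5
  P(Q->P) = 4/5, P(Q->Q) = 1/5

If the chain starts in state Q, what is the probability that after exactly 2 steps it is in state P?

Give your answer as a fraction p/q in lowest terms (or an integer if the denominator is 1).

Answer: 12/25

Derivation:
Computing P^2 by repeated multiplication:
P^1 =
  P: [2/5, 3/5]
  Q: [4/5, 1/5]
P^2 =
  P: [16/25, 9/25]
  Q: [12/25, 13/25]

(P^2)[Q -> P] = 12/25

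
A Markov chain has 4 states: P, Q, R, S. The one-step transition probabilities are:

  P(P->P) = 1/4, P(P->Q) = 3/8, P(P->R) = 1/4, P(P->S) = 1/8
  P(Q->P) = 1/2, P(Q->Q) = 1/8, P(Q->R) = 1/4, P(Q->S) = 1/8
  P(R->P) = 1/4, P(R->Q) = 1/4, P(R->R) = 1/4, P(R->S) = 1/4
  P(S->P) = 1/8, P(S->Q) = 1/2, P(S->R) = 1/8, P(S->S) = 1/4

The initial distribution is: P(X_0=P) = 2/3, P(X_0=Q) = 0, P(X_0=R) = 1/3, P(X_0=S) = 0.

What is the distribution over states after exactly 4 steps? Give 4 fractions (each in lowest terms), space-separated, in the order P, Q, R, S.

Propagating the distribution step by step (d_{t+1} = d_t * P):
d_0 = (P=2/3, Q=0, R=1/3, S=0)
  d_1[P] = 2/3*1/4 + 0*1/2 + 1/3*1/4 + 0*1/8 = 1/4
  d_1[Q] = 2/3*3/8 + 0*1/8 + 1/3*1/4 + 0*1/2 = 1/3
  d_1[R] = 2/3*1/4 + 0*1/4 + 1/3*1/4 + 0*1/8 = 1/4
  d_1[S] = 2/3*1/8 + 0*1/8 + 1/3*1/4 + 0*1/4 = 1/6
d_1 = (P=1/4, Q=1/3, R=1/4, S=1/6)
  d_2[P] = 1/4*1/4 + 1/3*1/2 + 1/4*1/4 + 1/6*1/8 = 5/16
  d_2[Q] = 1/4*3/8 + 1/3*1/8 + 1/4*1/4 + 1/6*1/2 = 9/32
  d_2[R] = 1/4*1/4 + 1/3*1/4 + 1/4*1/4 + 1/6*1/8 = 11/48
  d_2[S] = 1/4*1/8 + 1/3*1/8 + 1/4*1/4 + 1/6*1/4 = 17/96
d_2 = (P=5/16, Q=9/32, R=11/48, S=17/96)
  d_3[P] = 5/16*1/4 + 9/32*1/2 + 11/48*1/4 + 17/96*1/8 = 229/768
  d_3[Q] = 5/16*3/8 + 9/32*1/8 + 11/48*1/4 + 17/96*1/2 = 229/768
  d_3[R] = 5/16*1/4 + 9/32*1/4 + 11/48*1/4 + 17/96*1/8 = 175/768
  d_3[S] = 5/16*1/8 + 9/32*1/8 + 11/48*1/4 + 17/96*1/4 = 45/256
d_3 = (P=229/768, Q=229/768, R=175/768, S=45/256)
  d_4[P] = 229/768*1/4 + 229/768*1/2 + 175/768*1/4 + 45/256*1/8 = 1859/6144
  d_4[Q] = 229/768*3/8 + 229/768*1/8 + 175/768*1/4 + 45/256*1/2 = 301/1024
  d_4[R] = 229/768*1/4 + 229/768*1/4 + 175/768*1/4 + 45/256*1/8 = 467/2048
  d_4[S] = 229/768*1/8 + 229/768*1/8 + 175/768*1/4 + 45/256*1/4 = 539/3072
d_4 = (P=1859/6144, Q=301/1024, R=467/2048, S=539/3072)

Answer: 1859/6144 301/1024 467/2048 539/3072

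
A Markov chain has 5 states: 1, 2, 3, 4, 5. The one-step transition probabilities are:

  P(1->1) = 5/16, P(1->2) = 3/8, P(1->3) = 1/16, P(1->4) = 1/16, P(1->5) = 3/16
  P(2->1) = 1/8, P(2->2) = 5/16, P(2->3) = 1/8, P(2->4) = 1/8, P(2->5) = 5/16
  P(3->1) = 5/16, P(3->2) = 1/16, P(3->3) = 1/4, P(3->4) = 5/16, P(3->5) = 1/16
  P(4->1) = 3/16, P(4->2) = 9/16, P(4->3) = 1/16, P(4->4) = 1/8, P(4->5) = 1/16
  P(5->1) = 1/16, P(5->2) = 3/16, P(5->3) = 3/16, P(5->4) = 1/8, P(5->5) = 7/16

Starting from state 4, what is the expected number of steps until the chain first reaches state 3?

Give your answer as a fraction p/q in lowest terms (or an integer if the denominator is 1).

Let h_i = expected steps to first reach 3 from state i.
Boundary: h_3 = 0.
First-step equations for the other states:
  h_1 = 1 + 5/16*h_1 + 3/8*h_2 + 1/16*h_3 + 1/16*h_4 + 3/16*h_5
  h_2 = 1 + 1/8*h_1 + 5/16*h_2 + 1/8*h_3 + 1/8*h_4 + 5/16*h_5
  h_4 = 1 + 3/16*h_1 + 9/16*h_2 + 1/16*h_3 + 1/8*h_4 + 1/16*h_5
  h_5 = 1 + 1/16*h_1 + 3/16*h_2 + 3/16*h_3 + 1/8*h_4 + 7/16*h_5

Substituting h_3 = 0 and rearranging gives the linear system (I - Q) h = 1:
  [11/16, -3/8, -1/16, -3/16] . (h_1, h_2, h_4, h_5) = 1
  [-1/8, 11/16, -1/8, -5/16] . (h_1, h_2, h_4, h_5) = 1
  [-3/16, -9/16, 7/8, -1/16] . (h_1, h_2, h_4, h_5) = 1
  [-1/16, -3/16, -1/8, 9/16] . (h_1, h_2, h_4, h_5) = 1

Solving yields:
  h_1 = 448/53
  h_2 = 414/53
  h_4 = 450/53
  h_5 = 382/53

Starting state is 4, so the expected hitting time is h_4 = 450/53.

Answer: 450/53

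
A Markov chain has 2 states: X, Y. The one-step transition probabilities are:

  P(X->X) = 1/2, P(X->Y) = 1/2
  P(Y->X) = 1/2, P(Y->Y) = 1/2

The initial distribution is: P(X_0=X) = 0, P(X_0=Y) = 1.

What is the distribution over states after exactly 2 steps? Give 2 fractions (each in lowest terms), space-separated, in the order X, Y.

Propagating the distribution step by step (d_{t+1} = d_t * P):
d_0 = (X=0, Y=1)
  d_1[X] = 0*1/2 + 1*1/2 = 1/2
  d_1[Y] = 0*1/2 + 1*1/2 = 1/2
d_1 = (X=1/2, Y=1/2)
  d_2[X] = 1/2*1/2 + 1/2*1/2 = 1/2
  d_2[Y] = 1/2*1/2 + 1/2*1/2 = 1/2
d_2 = (X=1/2, Y=1/2)

Answer: 1/2 1/2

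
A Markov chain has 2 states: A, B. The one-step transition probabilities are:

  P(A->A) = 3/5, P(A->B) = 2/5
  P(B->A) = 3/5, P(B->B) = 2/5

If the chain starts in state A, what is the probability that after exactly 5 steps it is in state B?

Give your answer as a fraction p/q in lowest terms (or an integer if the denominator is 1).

Answer: 2/5

Derivation:
Computing P^5 by repeated multiplication:
P^1 =
  A: [3/5, 2/5]
  B: [3/5, 2/5]
P^2 =
  A: [3/5, 2/5]
  B: [3/5, 2/5]
P^3 =
  A: [3/5, 2/5]
  B: [3/5, 2/5]
P^4 =
  A: [3/5, 2/5]
  B: [3/5, 2/5]
P^5 =
  A: [3/5, 2/5]
  B: [3/5, 2/5]

(P^5)[A -> B] = 2/5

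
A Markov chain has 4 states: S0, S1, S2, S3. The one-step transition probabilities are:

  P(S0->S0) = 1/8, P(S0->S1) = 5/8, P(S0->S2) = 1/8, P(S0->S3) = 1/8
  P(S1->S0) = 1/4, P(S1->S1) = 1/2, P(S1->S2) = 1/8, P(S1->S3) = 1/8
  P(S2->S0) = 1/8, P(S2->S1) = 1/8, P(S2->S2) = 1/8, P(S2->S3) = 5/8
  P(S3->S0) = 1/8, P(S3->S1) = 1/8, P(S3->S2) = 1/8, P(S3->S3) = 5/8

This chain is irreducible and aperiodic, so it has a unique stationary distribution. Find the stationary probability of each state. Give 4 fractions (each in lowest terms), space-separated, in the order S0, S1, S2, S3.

The stationary distribution satisfies pi = pi * P, i.e.:
  pi_S0 = 1/8*pi_S0 + 1/4*pi_S1 + 1/8*pi_S2 + 1/8*pi_S3
  pi_S1 = 5/8*pi_S0 + 1/2*pi_S1 + 1/8*pi_S2 + 1/8*pi_S3
  pi_S2 = 1/8*pi_S0 + 1/8*pi_S1 + 1/8*pi_S2 + 1/8*pi_S3
  pi_S3 = 1/8*pi_S0 + 1/8*pi_S1 + 5/8*pi_S2 + 5/8*pi_S3
with normalization: pi_S0 + pi_S1 + pi_S2 + pi_S3 = 1.

Using the first 3 balance equations plus normalization, the linear system A*pi = b is:
  [-7/8, 1/4, 1/8, 1/8] . pi = 0
  [5/8, -1/2, 1/8, 1/8] . pi = 0
  [1/8, 1/8, -7/8, 1/8] . pi = 0
  [1, 1, 1, 1] . pi = 1

Solving yields:
  pi_S0 = 1/6
  pi_S1 = 1/3
  pi_S2 = 1/8
  pi_S3 = 3/8

Verification (pi * P):
  1/6*1/8 + 1/3*1/4 + 1/8*1/8 + 3/8*1/8 = 1/6 = pi_S0  (ok)
  1/6*5/8 + 1/3*1/2 + 1/8*1/8 + 3/8*1/8 = 1/3 = pi_S1  (ok)
  1/6*1/8 + 1/3*1/8 + 1/8*1/8 + 3/8*1/8 = 1/8 = pi_S2  (ok)
  1/6*1/8 + 1/3*1/8 + 1/8*5/8 + 3/8*5/8 = 3/8 = pi_S3  (ok)

Answer: 1/6 1/3 1/8 3/8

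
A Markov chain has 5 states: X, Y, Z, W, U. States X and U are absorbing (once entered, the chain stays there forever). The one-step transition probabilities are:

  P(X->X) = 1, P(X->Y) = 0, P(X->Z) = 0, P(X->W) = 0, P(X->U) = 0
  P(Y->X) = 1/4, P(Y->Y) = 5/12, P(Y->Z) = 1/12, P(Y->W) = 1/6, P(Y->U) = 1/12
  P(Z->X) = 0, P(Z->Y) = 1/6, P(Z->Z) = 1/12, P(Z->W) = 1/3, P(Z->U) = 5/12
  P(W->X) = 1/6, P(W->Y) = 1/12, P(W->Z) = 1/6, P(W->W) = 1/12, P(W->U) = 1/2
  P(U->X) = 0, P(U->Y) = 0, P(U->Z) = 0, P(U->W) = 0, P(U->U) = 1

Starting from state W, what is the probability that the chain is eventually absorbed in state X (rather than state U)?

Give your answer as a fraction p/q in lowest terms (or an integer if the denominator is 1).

Answer: 13/49

Derivation:
Let a_i = P(absorbed in X | start in state i).
Boundary conditions: a_X = 1, a_U = 0.
For each transient state i, a_i = sum_j P(i->j) * a_j:
  a_Y = 1/4*a_X + 5/12*a_Y + 1/12*a_Z + 1/6*a_W + 1/12*a_U
  a_Z = 0*a_X + 1/6*a_Y + 1/12*a_Z + 1/3*a_W + 5/12*a_U
  a_W = 1/6*a_X + 1/12*a_Y + 1/6*a_Z + 1/12*a_W + 1/2*a_U

Substituting a_X = 1 and a_U = 0, rearrange to (I - Q) a = r where r[i] = P(i -> X):
  [7/12, -1/12, -1/6] . (a_Y, a_Z, a_W) = 1/4
  [-1/6, 11/12, -1/3] . (a_Y, a_Z, a_W) = 0
  [-1/12, -1/6, 11/12] . (a_Y, a_Z, a_W) = 1/6

Solving yields:
  a_Y = 391/735
  a_Z = 142/735
  a_W = 13/49

Starting state is W, so the absorption probability is a_W = 13/49.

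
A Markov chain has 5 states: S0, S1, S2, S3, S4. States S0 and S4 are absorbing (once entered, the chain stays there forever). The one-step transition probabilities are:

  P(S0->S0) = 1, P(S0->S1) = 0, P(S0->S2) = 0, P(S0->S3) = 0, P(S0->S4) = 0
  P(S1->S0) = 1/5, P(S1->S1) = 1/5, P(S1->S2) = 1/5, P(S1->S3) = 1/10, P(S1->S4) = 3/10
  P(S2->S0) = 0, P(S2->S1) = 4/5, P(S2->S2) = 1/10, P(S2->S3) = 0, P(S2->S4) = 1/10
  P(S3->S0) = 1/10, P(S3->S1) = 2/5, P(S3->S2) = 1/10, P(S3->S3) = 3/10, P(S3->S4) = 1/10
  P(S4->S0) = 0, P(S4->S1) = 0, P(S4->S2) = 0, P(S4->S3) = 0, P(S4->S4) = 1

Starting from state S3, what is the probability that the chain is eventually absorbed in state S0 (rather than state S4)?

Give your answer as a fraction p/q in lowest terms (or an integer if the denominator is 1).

Let a_i = P(absorbed in S0 | start in state i).
Boundary conditions: a_S0 = 1, a_S4 = 0.
For each transient state i, a_i = sum_j P(i->j) * a_j:
  a_S1 = 1/5*a_S0 + 1/5*a_S1 + 1/5*a_S2 + 1/10*a_S3 + 3/10*a_S4
  a_S2 = 0*a_S0 + 4/5*a_S1 + 1/10*a_S2 + 0*a_S3 + 1/10*a_S4
  a_S3 = 1/10*a_S0 + 2/5*a_S1 + 1/10*a_S2 + 3/10*a_S3 + 1/10*a_S4

Substituting a_S0 = 1 and a_S4 = 0, rearrange to (I - Q) a = r where r[i] = P(i -> S0):
  [4/5, -1/5, -1/10] . (a_S1, a_S2, a_S3) = 1/5
  [-4/5, 9/10, 0] . (a_S1, a_S2, a_S3) = 0
  [-2/5, -1/10, 7/10] . (a_S1, a_S2, a_S3) = 1/10

Solving yields:
  a_S1 = 45/116
  a_S2 = 10/29
  a_S3 = 12/29

Starting state is S3, so the absorption probability is a_S3 = 12/29.

Answer: 12/29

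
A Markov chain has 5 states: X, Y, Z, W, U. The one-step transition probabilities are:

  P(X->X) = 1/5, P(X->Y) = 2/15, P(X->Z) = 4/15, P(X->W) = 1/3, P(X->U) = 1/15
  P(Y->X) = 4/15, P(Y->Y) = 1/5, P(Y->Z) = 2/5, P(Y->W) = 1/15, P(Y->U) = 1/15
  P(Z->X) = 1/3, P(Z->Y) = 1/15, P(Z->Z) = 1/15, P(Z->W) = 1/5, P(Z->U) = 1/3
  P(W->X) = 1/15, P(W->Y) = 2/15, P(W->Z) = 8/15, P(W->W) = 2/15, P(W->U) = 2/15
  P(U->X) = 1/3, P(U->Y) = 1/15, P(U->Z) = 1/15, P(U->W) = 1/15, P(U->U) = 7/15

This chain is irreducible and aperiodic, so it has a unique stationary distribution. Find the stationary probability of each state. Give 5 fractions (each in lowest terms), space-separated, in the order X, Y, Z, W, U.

Answer: 11553/46880 5127/46880 549/2344 4109/23440 5501/23440

Derivation:
The stationary distribution satisfies pi = pi * P, i.e.:
  pi_X = 1/5*pi_X + 4/15*pi_Y + 1/3*pi_Z + 1/15*pi_W + 1/3*pi_U
  pi_Y = 2/15*pi_X + 1/5*pi_Y + 1/15*pi_Z + 2/15*pi_W + 1/15*pi_U
  pi_Z = 4/15*pi_X + 2/5*pi_Y + 1/15*pi_Z + 8/15*pi_W + 1/15*pi_U
  pi_W = 1/3*pi_X + 1/15*pi_Y + 1/5*pi_Z + 2/15*pi_W + 1/15*pi_U
  pi_U = 1/15*pi_X + 1/15*pi_Y + 1/3*pi_Z + 2/15*pi_W + 7/15*pi_U
with normalization: pi_X + pi_Y + pi_Z + pi_W + pi_U = 1.

Using the first 4 balance equations plus normalization, the linear system A*pi = b is:
  [-4/5, 4/15, 1/3, 1/15, 1/3] . pi = 0
  [2/15, -4/5, 1/15, 2/15, 1/15] . pi = 0
  [4/15, 2/5, -14/15, 8/15, 1/15] . pi = 0
  [1/3, 1/15, 1/5, -13/15, 1/15] . pi = 0
  [1, 1, 1, 1, 1] . pi = 1

Solving yields:
  pi_X = 11553/46880
  pi_Y = 5127/46880
  pi_Z = 549/2344
  pi_W = 4109/23440
  pi_U = 5501/23440

Verification (pi * P):
  11553/46880*1/5 + 5127/46880*4/15 + 549/2344*1/3 + 4109/23440*1/15 + 5501/23440*1/3 = 11553/46880 = pi_X  (ok)
  11553/46880*2/15 + 5127/46880*1/5 + 549/2344*1/15 + 4109/23440*2/15 + 5501/23440*1/15 = 5127/46880 = pi_Y  (ok)
  11553/46880*4/15 + 5127/46880*2/5 + 549/2344*1/15 + 4109/23440*8/15 + 5501/23440*1/15 = 549/2344 = pi_Z  (ok)
  11553/46880*1/3 + 5127/46880*1/15 + 549/2344*1/5 + 4109/23440*2/15 + 5501/23440*1/15 = 4109/23440 = pi_W  (ok)
  11553/46880*1/15 + 5127/46880*1/15 + 549/2344*1/3 + 4109/23440*2/15 + 5501/23440*7/15 = 5501/23440 = pi_U  (ok)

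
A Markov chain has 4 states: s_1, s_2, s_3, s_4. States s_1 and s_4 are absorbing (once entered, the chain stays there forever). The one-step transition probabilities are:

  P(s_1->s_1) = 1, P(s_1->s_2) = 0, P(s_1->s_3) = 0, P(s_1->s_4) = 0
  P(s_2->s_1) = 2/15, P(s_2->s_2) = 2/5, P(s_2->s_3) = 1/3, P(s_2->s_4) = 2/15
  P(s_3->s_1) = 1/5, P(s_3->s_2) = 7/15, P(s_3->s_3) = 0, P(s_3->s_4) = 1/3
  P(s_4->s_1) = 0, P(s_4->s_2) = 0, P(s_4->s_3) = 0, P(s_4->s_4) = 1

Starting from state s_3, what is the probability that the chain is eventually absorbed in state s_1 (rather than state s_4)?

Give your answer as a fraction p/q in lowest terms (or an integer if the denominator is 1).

Answer: 41/100

Derivation:
Let a_i = P(absorbed in s_1 | start in state i).
Boundary conditions: a_s_1 = 1, a_s_4 = 0.
For each transient state i, a_i = sum_j P(i->j) * a_j:
  a_s_2 = 2/15*a_s_1 + 2/5*a_s_2 + 1/3*a_s_3 + 2/15*a_s_4
  a_s_3 = 1/5*a_s_1 + 7/15*a_s_2 + 0*a_s_3 + 1/3*a_s_4

Substituting a_s_1 = 1 and a_s_4 = 0, rearrange to (I - Q) a = r where r[i] = P(i -> s_1):
  [3/5, -1/3] . (a_s_2, a_s_3) = 2/15
  [-7/15, 1] . (a_s_2, a_s_3) = 1/5

Solving yields:
  a_s_2 = 9/20
  a_s_3 = 41/100

Starting state is s_3, so the absorption probability is a_s_3 = 41/100.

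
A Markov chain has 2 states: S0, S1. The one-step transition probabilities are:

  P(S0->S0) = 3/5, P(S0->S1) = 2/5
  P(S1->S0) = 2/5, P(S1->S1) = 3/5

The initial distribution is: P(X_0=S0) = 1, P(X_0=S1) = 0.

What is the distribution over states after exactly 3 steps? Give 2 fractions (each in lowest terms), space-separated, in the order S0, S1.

Answer: 63/125 62/125

Derivation:
Propagating the distribution step by step (d_{t+1} = d_t * P):
d_0 = (S0=1, S1=0)
  d_1[S0] = 1*3/5 + 0*2/5 = 3/5
  d_1[S1] = 1*2/5 + 0*3/5 = 2/5
d_1 = (S0=3/5, S1=2/5)
  d_2[S0] = 3/5*3/5 + 2/5*2/5 = 13/25
  d_2[S1] = 3/5*2/5 + 2/5*3/5 = 12/25
d_2 = (S0=13/25, S1=12/25)
  d_3[S0] = 13/25*3/5 + 12/25*2/5 = 63/125
  d_3[S1] = 13/25*2/5 + 12/25*3/5 = 62/125
d_3 = (S0=63/125, S1=62/125)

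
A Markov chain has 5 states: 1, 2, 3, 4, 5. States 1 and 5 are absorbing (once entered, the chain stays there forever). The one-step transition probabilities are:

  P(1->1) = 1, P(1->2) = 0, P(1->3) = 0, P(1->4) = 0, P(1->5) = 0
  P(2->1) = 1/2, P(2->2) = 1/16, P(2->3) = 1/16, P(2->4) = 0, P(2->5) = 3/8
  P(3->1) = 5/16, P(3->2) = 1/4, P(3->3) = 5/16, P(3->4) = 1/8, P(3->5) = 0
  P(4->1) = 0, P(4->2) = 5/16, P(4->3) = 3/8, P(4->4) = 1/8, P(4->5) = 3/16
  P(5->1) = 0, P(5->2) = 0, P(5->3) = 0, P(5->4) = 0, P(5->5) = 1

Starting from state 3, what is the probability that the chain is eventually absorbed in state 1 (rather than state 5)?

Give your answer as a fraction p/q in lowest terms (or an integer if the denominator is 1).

Answer: 263/344

Derivation:
Let a_i = P(absorbed in 1 | start in state i).
Boundary conditions: a_1 = 1, a_5 = 0.
For each transient state i, a_i = sum_j P(i->j) * a_j:
  a_2 = 1/2*a_1 + 1/16*a_2 + 1/16*a_3 + 0*a_4 + 3/8*a_5
  a_3 = 5/16*a_1 + 1/4*a_2 + 5/16*a_3 + 1/8*a_4 + 0*a_5
  a_4 = 0*a_1 + 5/16*a_2 + 3/8*a_3 + 1/8*a_4 + 3/16*a_5

Substituting a_1 = 1 and a_5 = 0, rearrange to (I - Q) a = r where r[i] = P(i -> 1):
  [15/16, -1/16, 0] . (a_2, a_3, a_4) = 1/2
  [-1/4, 11/16, -1/8] . (a_2, a_3, a_4) = 5/16
  [-5/16, -3/8, 7/8] . (a_2, a_3, a_4) = 0

Solving yields:
  a_2 = 201/344
  a_3 = 263/344
  a_4 = 369/688

Starting state is 3, so the absorption probability is a_3 = 263/344.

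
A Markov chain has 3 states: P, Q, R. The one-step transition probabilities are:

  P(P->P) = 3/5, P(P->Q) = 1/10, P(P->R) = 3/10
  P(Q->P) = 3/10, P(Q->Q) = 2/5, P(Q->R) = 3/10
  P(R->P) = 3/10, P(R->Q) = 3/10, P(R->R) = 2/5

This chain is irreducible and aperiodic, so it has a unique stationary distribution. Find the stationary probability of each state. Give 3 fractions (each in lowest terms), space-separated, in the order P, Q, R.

The stationary distribution satisfies pi = pi * P, i.e.:
  pi_P = 3/5*pi_P + 3/10*pi_Q + 3/10*pi_R
  pi_Q = 1/10*pi_P + 2/5*pi_Q + 3/10*pi_R
  pi_R = 3/10*pi_P + 3/10*pi_Q + 2/5*pi_R
with normalization: pi_P + pi_Q + pi_R = 1.

Using the first 2 balance equations plus normalization, the linear system A*pi = b is:
  [-2/5, 3/10, 3/10] . pi = 0
  [1/10, -3/5, 3/10] . pi = 0
  [1, 1, 1] . pi = 1

Solving yields:
  pi_P = 3/7
  pi_Q = 5/21
  pi_R = 1/3

Verification (pi * P):
  3/7*3/5 + 5/21*3/10 + 1/3*3/10 = 3/7 = pi_P  (ok)
  3/7*1/10 + 5/21*2/5 + 1/3*3/10 = 5/21 = pi_Q  (ok)
  3/7*3/10 + 5/21*3/10 + 1/3*2/5 = 1/3 = pi_R  (ok)

Answer: 3/7 5/21 1/3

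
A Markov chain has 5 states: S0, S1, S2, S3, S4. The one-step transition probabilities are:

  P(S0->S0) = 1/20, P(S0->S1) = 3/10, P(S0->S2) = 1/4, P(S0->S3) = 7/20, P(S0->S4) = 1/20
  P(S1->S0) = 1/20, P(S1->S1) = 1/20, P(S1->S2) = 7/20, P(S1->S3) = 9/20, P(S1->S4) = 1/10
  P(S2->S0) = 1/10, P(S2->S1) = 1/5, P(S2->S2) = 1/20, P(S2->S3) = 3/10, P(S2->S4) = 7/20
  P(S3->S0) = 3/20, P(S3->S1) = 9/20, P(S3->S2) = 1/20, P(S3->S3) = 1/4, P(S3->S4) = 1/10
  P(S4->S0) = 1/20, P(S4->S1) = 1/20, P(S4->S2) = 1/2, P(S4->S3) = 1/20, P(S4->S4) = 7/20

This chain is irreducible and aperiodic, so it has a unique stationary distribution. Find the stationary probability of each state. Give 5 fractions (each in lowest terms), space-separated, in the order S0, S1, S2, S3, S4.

Answer: 2522/28531 6121/28531 6357/28531 7776/28531 5755/28531

Derivation:
The stationary distribution satisfies pi = pi * P, i.e.:
  pi_S0 = 1/20*pi_S0 + 1/20*pi_S1 + 1/10*pi_S2 + 3/20*pi_S3 + 1/20*pi_S4
  pi_S1 = 3/10*pi_S0 + 1/20*pi_S1 + 1/5*pi_S2 + 9/20*pi_S3 + 1/20*pi_S4
  pi_S2 = 1/4*pi_S0 + 7/20*pi_S1 + 1/20*pi_S2 + 1/20*pi_S3 + 1/2*pi_S4
  pi_S3 = 7/20*pi_S0 + 9/20*pi_S1 + 3/10*pi_S2 + 1/4*pi_S3 + 1/20*pi_S4
  pi_S4 = 1/20*pi_S0 + 1/10*pi_S1 + 7/20*pi_S2 + 1/10*pi_S3 + 7/20*pi_S4
with normalization: pi_S0 + pi_S1 + pi_S2 + pi_S3 + pi_S4 = 1.

Using the first 4 balance equations plus normalization, the linear system A*pi = b is:
  [-19/20, 1/20, 1/10, 3/20, 1/20] . pi = 0
  [3/10, -19/20, 1/5, 9/20, 1/20] . pi = 0
  [1/4, 7/20, -19/20, 1/20, 1/2] . pi = 0
  [7/20, 9/20, 3/10, -3/4, 1/20] . pi = 0
  [1, 1, 1, 1, 1] . pi = 1

Solving yields:
  pi_S0 = 2522/28531
  pi_S1 = 6121/28531
  pi_S2 = 6357/28531
  pi_S3 = 7776/28531
  pi_S4 = 5755/28531

Verification (pi * P):
  2522/28531*1/20 + 6121/28531*1/20 + 6357/28531*1/10 + 7776/28531*3/20 + 5755/28531*1/20 = 2522/28531 = pi_S0  (ok)
  2522/28531*3/10 + 6121/28531*1/20 + 6357/28531*1/5 + 7776/28531*9/20 + 5755/28531*1/20 = 6121/28531 = pi_S1  (ok)
  2522/28531*1/4 + 6121/28531*7/20 + 6357/28531*1/20 + 7776/28531*1/20 + 5755/28531*1/2 = 6357/28531 = pi_S2  (ok)
  2522/28531*7/20 + 6121/28531*9/20 + 6357/28531*3/10 + 7776/28531*1/4 + 5755/28531*1/20 = 7776/28531 = pi_S3  (ok)
  2522/28531*1/20 + 6121/28531*1/10 + 6357/28531*7/20 + 7776/28531*1/10 + 5755/28531*7/20 = 5755/28531 = pi_S4  (ok)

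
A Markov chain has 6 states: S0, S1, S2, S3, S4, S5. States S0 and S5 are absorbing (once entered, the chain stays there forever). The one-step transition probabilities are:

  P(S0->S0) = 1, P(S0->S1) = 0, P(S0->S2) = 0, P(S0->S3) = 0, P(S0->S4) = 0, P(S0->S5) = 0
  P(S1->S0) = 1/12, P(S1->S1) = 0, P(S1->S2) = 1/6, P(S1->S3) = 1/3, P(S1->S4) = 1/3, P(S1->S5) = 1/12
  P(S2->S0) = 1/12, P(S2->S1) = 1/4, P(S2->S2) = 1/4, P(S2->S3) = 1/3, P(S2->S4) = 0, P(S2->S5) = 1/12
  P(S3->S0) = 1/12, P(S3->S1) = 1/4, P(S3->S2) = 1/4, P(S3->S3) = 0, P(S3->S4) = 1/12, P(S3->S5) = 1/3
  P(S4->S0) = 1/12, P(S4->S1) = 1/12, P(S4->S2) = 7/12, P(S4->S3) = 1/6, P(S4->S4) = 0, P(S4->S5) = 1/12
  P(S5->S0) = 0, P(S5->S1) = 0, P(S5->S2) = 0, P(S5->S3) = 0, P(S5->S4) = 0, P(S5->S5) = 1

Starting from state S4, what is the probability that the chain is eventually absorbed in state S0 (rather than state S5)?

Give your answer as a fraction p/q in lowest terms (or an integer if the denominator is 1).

Answer: 782/2065

Derivation:
Let a_i = P(absorbed in S0 | start in state i).
Boundary conditions: a_S0 = 1, a_S5 = 0.
For each transient state i, a_i = sum_j P(i->j) * a_j:
  a_S1 = 1/12*a_S0 + 0*a_S1 + 1/6*a_S2 + 1/3*a_S3 + 1/3*a_S4 + 1/12*a_S5
  a_S2 = 1/12*a_S0 + 1/4*a_S1 + 1/4*a_S2 + 1/3*a_S3 + 0*a_S4 + 1/12*a_S5
  a_S3 = 1/12*a_S0 + 1/4*a_S1 + 1/4*a_S2 + 0*a_S3 + 1/12*a_S4 + 1/3*a_S5
  a_S4 = 1/12*a_S0 + 1/12*a_S1 + 7/12*a_S2 + 1/6*a_S3 + 0*a_S4 + 1/12*a_S5

Substituting a_S0 = 1 and a_S5 = 0, rearrange to (I - Q) a = r where r[i] = P(i -> S0):
  [1, -1/6, -1/3, -1/3] . (a_S1, a_S2, a_S3, a_S4) = 1/12
  [-1/4, 3/4, -1/3, 0] . (a_S1, a_S2, a_S3, a_S4) = 1/12
  [-1/4, -1/4, 1, -1/12] . (a_S1, a_S2, a_S3, a_S4) = 1/12
  [-1/12, -7/12, -1/6, 1] . (a_S1, a_S2, a_S3, a_S4) = 1/12

Solving yields:
  a_S1 = 1531/4130
  a_S2 = 217/590
  a_S3 = 1237/4130
  a_S4 = 782/2065

Starting state is S4, so the absorption probability is a_S4 = 782/2065.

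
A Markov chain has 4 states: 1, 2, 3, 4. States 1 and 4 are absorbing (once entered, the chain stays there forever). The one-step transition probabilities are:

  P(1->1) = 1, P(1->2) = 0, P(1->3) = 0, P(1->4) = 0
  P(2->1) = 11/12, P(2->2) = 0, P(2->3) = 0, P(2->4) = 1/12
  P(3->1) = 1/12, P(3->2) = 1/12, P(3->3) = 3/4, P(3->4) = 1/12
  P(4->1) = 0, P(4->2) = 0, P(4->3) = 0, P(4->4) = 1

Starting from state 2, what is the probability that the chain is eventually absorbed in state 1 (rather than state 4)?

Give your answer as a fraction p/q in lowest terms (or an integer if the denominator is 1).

Answer: 11/12

Derivation:
Let a_i = P(absorbed in 1 | start in state i).
Boundary conditions: a_1 = 1, a_4 = 0.
For each transient state i, a_i = sum_j P(i->j) * a_j:
  a_2 = 11/12*a_1 + 0*a_2 + 0*a_3 + 1/12*a_4
  a_3 = 1/12*a_1 + 1/12*a_2 + 3/4*a_3 + 1/12*a_4

Substituting a_1 = 1 and a_4 = 0, rearrange to (I - Q) a = r where r[i] = P(i -> 1):
  [1, 0] . (a_2, a_3) = 11/12
  [-1/12, 1/4] . (a_2, a_3) = 1/12

Solving yields:
  a_2 = 11/12
  a_3 = 23/36

Starting state is 2, so the absorption probability is a_2 = 11/12.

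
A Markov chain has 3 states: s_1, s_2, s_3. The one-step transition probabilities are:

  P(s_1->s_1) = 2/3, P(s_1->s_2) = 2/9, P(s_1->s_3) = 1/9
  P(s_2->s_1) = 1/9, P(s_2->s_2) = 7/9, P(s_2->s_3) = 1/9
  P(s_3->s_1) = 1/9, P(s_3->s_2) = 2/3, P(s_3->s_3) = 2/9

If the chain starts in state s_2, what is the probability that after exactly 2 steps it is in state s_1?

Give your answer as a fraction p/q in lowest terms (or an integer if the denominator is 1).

Answer: 14/81

Derivation:
Computing P^2 by repeated multiplication:
P^1 =
  s_1: [2/3, 2/9, 1/9]
  s_2: [1/9, 7/9, 1/9]
  s_3: [1/9, 2/3, 2/9]
P^2 =
  s_1: [13/27, 32/81, 10/81]
  s_2: [14/81, 19/27, 10/81]
  s_3: [14/81, 56/81, 11/81]

(P^2)[s_2 -> s_1] = 14/81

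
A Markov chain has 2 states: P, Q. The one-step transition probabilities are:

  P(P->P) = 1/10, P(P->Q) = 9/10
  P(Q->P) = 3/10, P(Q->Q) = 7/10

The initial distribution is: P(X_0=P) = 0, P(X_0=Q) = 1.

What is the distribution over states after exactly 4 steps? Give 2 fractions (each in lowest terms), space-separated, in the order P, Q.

Propagating the distribution step by step (d_{t+1} = d_t * P):
d_0 = (P=0, Q=1)
  d_1[P] = 0*1/10 + 1*3/10 = 3/10
  d_1[Q] = 0*9/10 + 1*7/10 = 7/10
d_1 = (P=3/10, Q=7/10)
  d_2[P] = 3/10*1/10 + 7/10*3/10 = 6/25
  d_2[Q] = 3/10*9/10 + 7/10*7/10 = 19/25
d_2 = (P=6/25, Q=19/25)
  d_3[P] = 6/25*1/10 + 19/25*3/10 = 63/250
  d_3[Q] = 6/25*9/10 + 19/25*7/10 = 187/250
d_3 = (P=63/250, Q=187/250)
  d_4[P] = 63/250*1/10 + 187/250*3/10 = 156/625
  d_4[Q] = 63/250*9/10 + 187/250*7/10 = 469/625
d_4 = (P=156/625, Q=469/625)

Answer: 156/625 469/625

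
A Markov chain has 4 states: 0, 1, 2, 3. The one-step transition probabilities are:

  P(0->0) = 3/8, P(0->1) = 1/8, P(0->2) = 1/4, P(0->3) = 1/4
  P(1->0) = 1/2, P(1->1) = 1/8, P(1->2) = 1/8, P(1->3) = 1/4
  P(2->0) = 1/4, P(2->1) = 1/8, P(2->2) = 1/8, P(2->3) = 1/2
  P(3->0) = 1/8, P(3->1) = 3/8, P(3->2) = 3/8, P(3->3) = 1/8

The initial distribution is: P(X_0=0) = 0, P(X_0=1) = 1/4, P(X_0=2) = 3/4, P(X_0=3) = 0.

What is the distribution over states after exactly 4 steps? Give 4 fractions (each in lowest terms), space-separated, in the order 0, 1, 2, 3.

Answer: 611/2048 809/4096 1939/8192 2191/8192

Derivation:
Propagating the distribution step by step (d_{t+1} = d_t * P):
d_0 = (0=0, 1=1/4, 2=3/4, 3=0)
  d_1[0] = 0*3/8 + 1/4*1/2 + 3/4*1/4 + 0*1/8 = 5/16
  d_1[1] = 0*1/8 + 1/4*1/8 + 3/4*1/8 + 0*3/8 = 1/8
  d_1[2] = 0*1/4 + 1/4*1/8 + 3/4*1/8 + 0*3/8 = 1/8
  d_1[3] = 0*1/4 + 1/4*1/4 + 3/4*1/2 + 0*1/8 = 7/16
d_1 = (0=5/16, 1=1/8, 2=1/8, 3=7/16)
  d_2[0] = 5/16*3/8 + 1/8*1/2 + 1/8*1/4 + 7/16*1/8 = 17/64
  d_2[1] = 5/16*1/8 + 1/8*1/8 + 1/8*1/8 + 7/16*3/8 = 15/64
  d_2[2] = 5/16*1/4 + 1/8*1/8 + 1/8*1/8 + 7/16*3/8 = 35/128
  d_2[3] = 5/16*1/4 + 1/8*1/4 + 1/8*1/2 + 7/16*1/8 = 29/128
d_2 = (0=17/64, 1=15/64, 2=35/128, 3=29/128)
  d_3[0] = 17/64*3/8 + 15/64*1/2 + 35/128*1/4 + 29/128*1/8 = 321/1024
  d_3[1] = 17/64*1/8 + 15/64*1/8 + 35/128*1/8 + 29/128*3/8 = 93/512
  d_3[2] = 17/64*1/4 + 15/64*1/8 + 35/128*1/8 + 29/128*3/8 = 55/256
  d_3[3] = 17/64*1/4 + 15/64*1/4 + 35/128*1/2 + 29/128*1/8 = 297/1024
d_3 = (0=321/1024, 1=93/512, 2=55/256, 3=297/1024)
  d_4[0] = 321/1024*3/8 + 93/512*1/2 + 55/256*1/4 + 297/1024*1/8 = 611/2048
  d_4[1] = 321/1024*1/8 + 93/512*1/8 + 55/256*1/8 + 297/1024*3/8 = 809/4096
  d_4[2] = 321/1024*1/4 + 93/512*1/8 + 55/256*1/8 + 297/1024*3/8 = 1939/8192
  d_4[3] = 321/1024*1/4 + 93/512*1/4 + 55/256*1/2 + 297/1024*1/8 = 2191/8192
d_4 = (0=611/2048, 1=809/4096, 2=1939/8192, 3=2191/8192)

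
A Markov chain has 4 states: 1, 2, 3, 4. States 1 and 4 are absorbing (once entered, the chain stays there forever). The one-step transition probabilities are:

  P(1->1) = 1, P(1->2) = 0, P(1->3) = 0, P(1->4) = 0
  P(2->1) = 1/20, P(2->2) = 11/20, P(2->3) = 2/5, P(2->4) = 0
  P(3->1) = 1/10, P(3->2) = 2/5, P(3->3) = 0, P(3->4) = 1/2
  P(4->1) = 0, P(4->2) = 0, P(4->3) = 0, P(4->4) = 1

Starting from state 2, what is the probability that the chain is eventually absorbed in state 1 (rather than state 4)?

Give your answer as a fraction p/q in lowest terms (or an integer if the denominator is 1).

Let a_i = P(absorbed in 1 | start in state i).
Boundary conditions: a_1 = 1, a_4 = 0.
For each transient state i, a_i = sum_j P(i->j) * a_j:
  a_2 = 1/20*a_1 + 11/20*a_2 + 2/5*a_3 + 0*a_4
  a_3 = 1/10*a_1 + 2/5*a_2 + 0*a_3 + 1/2*a_4

Substituting a_1 = 1 and a_4 = 0, rearrange to (I - Q) a = r where r[i] = P(i -> 1):
  [9/20, -2/5] . (a_2, a_3) = 1/20
  [-2/5, 1] . (a_2, a_3) = 1/10

Solving yields:
  a_2 = 9/29
  a_3 = 13/58

Starting state is 2, so the absorption probability is a_2 = 9/29.

Answer: 9/29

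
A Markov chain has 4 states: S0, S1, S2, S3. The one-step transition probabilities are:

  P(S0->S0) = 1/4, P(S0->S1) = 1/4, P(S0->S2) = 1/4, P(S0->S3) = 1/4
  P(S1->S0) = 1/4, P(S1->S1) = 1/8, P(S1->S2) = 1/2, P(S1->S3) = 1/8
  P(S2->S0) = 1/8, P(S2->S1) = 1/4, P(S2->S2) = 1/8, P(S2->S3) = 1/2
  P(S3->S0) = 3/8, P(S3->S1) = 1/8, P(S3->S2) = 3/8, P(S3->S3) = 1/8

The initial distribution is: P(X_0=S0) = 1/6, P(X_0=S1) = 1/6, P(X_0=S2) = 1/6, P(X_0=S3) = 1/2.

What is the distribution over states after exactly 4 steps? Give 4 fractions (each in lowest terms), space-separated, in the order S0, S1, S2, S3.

Answer: 751/3072 1193/6144 7/24 1657/6144

Derivation:
Propagating the distribution step by step (d_{t+1} = d_t * P):
d_0 = (S0=1/6, S1=1/6, S2=1/6, S3=1/2)
  d_1[S0] = 1/6*1/4 + 1/6*1/4 + 1/6*1/8 + 1/2*3/8 = 7/24
  d_1[S1] = 1/6*1/4 + 1/6*1/8 + 1/6*1/4 + 1/2*1/8 = 1/6
  d_1[S2] = 1/6*1/4 + 1/6*1/2 + 1/6*1/8 + 1/2*3/8 = 1/3
  d_1[S3] = 1/6*1/4 + 1/6*1/8 + 1/6*1/2 + 1/2*1/8 = 5/24
d_1 = (S0=7/24, S1=1/6, S2=1/3, S3=5/24)
  d_2[S0] = 7/24*1/4 + 1/6*1/4 + 1/3*1/8 + 5/24*3/8 = 15/64
  d_2[S1] = 7/24*1/4 + 1/6*1/8 + 1/3*1/4 + 5/24*1/8 = 13/64
  d_2[S2] = 7/24*1/4 + 1/6*1/2 + 1/3*1/8 + 5/24*3/8 = 53/192
  d_2[S3] = 7/24*1/4 + 1/6*1/8 + 1/3*1/2 + 5/24*1/8 = 55/192
d_2 = (S0=15/64, S1=13/64, S2=53/192, S3=55/192)
  d_3[S0] = 15/64*1/4 + 13/64*1/4 + 53/192*1/8 + 55/192*3/8 = 193/768
  d_3[S1] = 15/64*1/4 + 13/64*1/8 + 53/192*1/4 + 55/192*1/8 = 145/768
  d_3[S2] = 15/64*1/4 + 13/64*1/2 + 53/192*1/8 + 55/192*3/8 = 29/96
  d_3[S3] = 15/64*1/4 + 13/64*1/8 + 53/192*1/2 + 55/192*1/8 = 33/128
d_3 = (S0=193/768, S1=145/768, S2=29/96, S3=33/128)
  d_4[S0] = 193/768*1/4 + 145/768*1/4 + 29/96*1/8 + 33/128*3/8 = 751/3072
  d_4[S1] = 193/768*1/4 + 145/768*1/8 + 29/96*1/4 + 33/128*1/8 = 1193/6144
  d_4[S2] = 193/768*1/4 + 145/768*1/2 + 29/96*1/8 + 33/128*3/8 = 7/24
  d_4[S3] = 193/768*1/4 + 145/768*1/8 + 29/96*1/2 + 33/128*1/8 = 1657/6144
d_4 = (S0=751/3072, S1=1193/6144, S2=7/24, S3=1657/6144)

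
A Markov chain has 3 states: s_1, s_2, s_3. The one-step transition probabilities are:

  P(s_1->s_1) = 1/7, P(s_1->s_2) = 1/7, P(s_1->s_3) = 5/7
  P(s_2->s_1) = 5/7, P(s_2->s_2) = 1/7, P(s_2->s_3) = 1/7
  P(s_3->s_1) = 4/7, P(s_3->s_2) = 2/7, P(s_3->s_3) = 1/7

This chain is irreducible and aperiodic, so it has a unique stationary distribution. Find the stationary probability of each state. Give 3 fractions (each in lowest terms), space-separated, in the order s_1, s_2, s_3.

The stationary distribution satisfies pi = pi * P, i.e.:
  pi_s_1 = 1/7*pi_s_1 + 5/7*pi_s_2 + 4/7*pi_s_3
  pi_s_2 = 1/7*pi_s_1 + 1/7*pi_s_2 + 2/7*pi_s_3
  pi_s_3 = 5/7*pi_s_1 + 1/7*pi_s_2 + 1/7*pi_s_3
with normalization: pi_s_1 + pi_s_2 + pi_s_3 = 1.

Using the first 2 balance equations plus normalization, the linear system A*pi = b is:
  [-6/7, 5/7, 4/7] . pi = 0
  [1/7, -6/7, 2/7] . pi = 0
  [1, 1, 1] . pi = 1

Solving yields:
  pi_s_1 = 34/81
  pi_s_2 = 16/81
  pi_s_3 = 31/81

Verification (pi * P):
  34/81*1/7 + 16/81*5/7 + 31/81*4/7 = 34/81 = pi_s_1  (ok)
  34/81*1/7 + 16/81*1/7 + 31/81*2/7 = 16/81 = pi_s_2  (ok)
  34/81*5/7 + 16/81*1/7 + 31/81*1/7 = 31/81 = pi_s_3  (ok)

Answer: 34/81 16/81 31/81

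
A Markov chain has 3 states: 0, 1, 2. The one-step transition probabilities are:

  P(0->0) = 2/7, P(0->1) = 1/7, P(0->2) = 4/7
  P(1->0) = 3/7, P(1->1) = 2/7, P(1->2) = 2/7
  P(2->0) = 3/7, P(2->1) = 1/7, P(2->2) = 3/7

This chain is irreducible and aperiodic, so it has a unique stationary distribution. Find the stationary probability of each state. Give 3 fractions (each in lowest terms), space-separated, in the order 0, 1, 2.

Answer: 3/8 1/6 11/24

Derivation:
The stationary distribution satisfies pi = pi * P, i.e.:
  pi_0 = 2/7*pi_0 + 3/7*pi_1 + 3/7*pi_2
  pi_1 = 1/7*pi_0 + 2/7*pi_1 + 1/7*pi_2
  pi_2 = 4/7*pi_0 + 2/7*pi_1 + 3/7*pi_2
with normalization: pi_0 + pi_1 + pi_2 = 1.

Using the first 2 balance equations plus normalization, the linear system A*pi = b is:
  [-5/7, 3/7, 3/7] . pi = 0
  [1/7, -5/7, 1/7] . pi = 0
  [1, 1, 1] . pi = 1

Solving yields:
  pi_0 = 3/8
  pi_1 = 1/6
  pi_2 = 11/24

Verification (pi * P):
  3/8*2/7 + 1/6*3/7 + 11/24*3/7 = 3/8 = pi_0  (ok)
  3/8*1/7 + 1/6*2/7 + 11/24*1/7 = 1/6 = pi_1  (ok)
  3/8*4/7 + 1/6*2/7 + 11/24*3/7 = 11/24 = pi_2  (ok)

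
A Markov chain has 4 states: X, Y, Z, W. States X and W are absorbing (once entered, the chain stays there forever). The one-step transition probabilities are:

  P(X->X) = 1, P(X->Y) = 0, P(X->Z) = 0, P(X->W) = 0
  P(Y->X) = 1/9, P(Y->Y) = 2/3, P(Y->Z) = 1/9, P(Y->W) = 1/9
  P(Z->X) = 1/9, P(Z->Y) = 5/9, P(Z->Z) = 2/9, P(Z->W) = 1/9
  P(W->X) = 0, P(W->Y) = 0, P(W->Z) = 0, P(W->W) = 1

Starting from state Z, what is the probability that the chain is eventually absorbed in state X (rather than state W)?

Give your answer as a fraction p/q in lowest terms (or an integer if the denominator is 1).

Answer: 1/2

Derivation:
Let a_i = P(absorbed in X | start in state i).
Boundary conditions: a_X = 1, a_W = 0.
For each transient state i, a_i = sum_j P(i->j) * a_j:
  a_Y = 1/9*a_X + 2/3*a_Y + 1/9*a_Z + 1/9*a_W
  a_Z = 1/9*a_X + 5/9*a_Y + 2/9*a_Z + 1/9*a_W

Substituting a_X = 1 and a_W = 0, rearrange to (I - Q) a = r where r[i] = P(i -> X):
  [1/3, -1/9] . (a_Y, a_Z) = 1/9
  [-5/9, 7/9] . (a_Y, a_Z) = 1/9

Solving yields:
  a_Y = 1/2
  a_Z = 1/2

Starting state is Z, so the absorption probability is a_Z = 1/2.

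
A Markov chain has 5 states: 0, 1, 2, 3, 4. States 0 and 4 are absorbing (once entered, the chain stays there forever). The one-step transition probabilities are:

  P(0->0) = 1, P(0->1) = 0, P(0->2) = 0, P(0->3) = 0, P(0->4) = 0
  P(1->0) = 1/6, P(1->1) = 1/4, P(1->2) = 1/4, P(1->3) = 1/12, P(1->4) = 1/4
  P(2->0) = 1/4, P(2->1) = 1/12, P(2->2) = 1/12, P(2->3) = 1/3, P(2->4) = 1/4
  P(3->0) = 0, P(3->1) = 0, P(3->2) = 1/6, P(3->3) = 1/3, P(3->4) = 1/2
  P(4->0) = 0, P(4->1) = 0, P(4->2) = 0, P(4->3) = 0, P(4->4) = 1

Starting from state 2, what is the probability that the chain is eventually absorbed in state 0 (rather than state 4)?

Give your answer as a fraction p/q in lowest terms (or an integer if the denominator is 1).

Answer: 116/347

Derivation:
Let a_i = P(absorbed in 0 | start in state i).
Boundary conditions: a_0 = 1, a_4 = 0.
For each transient state i, a_i = sum_j P(i->j) * a_j:
  a_1 = 1/6*a_0 + 1/4*a_1 + 1/4*a_2 + 1/12*a_3 + 1/4*a_4
  a_2 = 1/4*a_0 + 1/12*a_1 + 1/12*a_2 + 1/3*a_3 + 1/4*a_4
  a_3 = 0*a_0 + 0*a_1 + 1/6*a_2 + 1/3*a_3 + 1/2*a_4

Substituting a_0 = 1 and a_4 = 0, rearrange to (I - Q) a = r where r[i] = P(i -> 0):
  [3/4, -1/4, -1/12] . (a_1, a_2, a_3) = 1/6
  [-1/12, 11/12, -1/3] . (a_1, a_2, a_3) = 1/4
  [0, -1/6, 2/3] . (a_1, a_2, a_3) = 0

Solving yields:
  a_1 = 119/347
  a_2 = 116/347
  a_3 = 29/347

Starting state is 2, so the absorption probability is a_2 = 116/347.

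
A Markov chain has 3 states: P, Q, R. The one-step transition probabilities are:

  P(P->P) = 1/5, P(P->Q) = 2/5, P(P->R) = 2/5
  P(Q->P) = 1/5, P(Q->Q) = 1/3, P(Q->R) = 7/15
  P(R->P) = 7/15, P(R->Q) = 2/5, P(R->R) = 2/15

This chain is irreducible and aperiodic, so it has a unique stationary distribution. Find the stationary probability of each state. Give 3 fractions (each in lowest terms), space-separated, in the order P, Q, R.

The stationary distribution satisfies pi = pi * P, i.e.:
  pi_P = 1/5*pi_P + 1/5*pi_Q + 7/15*pi_R
  pi_Q = 2/5*pi_P + 1/3*pi_Q + 2/5*pi_R
  pi_R = 2/5*pi_P + 7/15*pi_Q + 2/15*pi_R
with normalization: pi_P + pi_Q + pi_R = 1.

Using the first 2 balance equations plus normalization, the linear system A*pi = b is:
  [-4/5, 1/5, 7/15] . pi = 0
  [2/5, -2/3, 2/5] . pi = 0
  [1, 1, 1] . pi = 1

Solving yields:
  pi_P = 11/38
  pi_Q = 3/8
  pi_R = 51/152

Verification (pi * P):
  11/38*1/5 + 3/8*1/5 + 51/152*7/15 = 11/38 = pi_P  (ok)
  11/38*2/5 + 3/8*1/3 + 51/152*2/5 = 3/8 = pi_Q  (ok)
  11/38*2/5 + 3/8*7/15 + 51/152*2/15 = 51/152 = pi_R  (ok)

Answer: 11/38 3/8 51/152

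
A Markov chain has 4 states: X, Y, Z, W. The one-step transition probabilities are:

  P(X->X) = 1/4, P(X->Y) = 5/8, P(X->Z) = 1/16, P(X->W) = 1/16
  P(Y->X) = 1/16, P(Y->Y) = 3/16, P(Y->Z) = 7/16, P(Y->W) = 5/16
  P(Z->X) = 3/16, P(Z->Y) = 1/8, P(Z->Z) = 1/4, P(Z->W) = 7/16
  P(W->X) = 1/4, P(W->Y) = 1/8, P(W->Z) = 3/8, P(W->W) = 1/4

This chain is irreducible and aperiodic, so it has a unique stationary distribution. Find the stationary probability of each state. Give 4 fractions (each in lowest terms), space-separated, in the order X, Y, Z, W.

Answer: 176/937 1094/4685 1378/4685 1333/4685

Derivation:
The stationary distribution satisfies pi = pi * P, i.e.:
  pi_X = 1/4*pi_X + 1/16*pi_Y + 3/16*pi_Z + 1/4*pi_W
  pi_Y = 5/8*pi_X + 3/16*pi_Y + 1/8*pi_Z + 1/8*pi_W
  pi_Z = 1/16*pi_X + 7/16*pi_Y + 1/4*pi_Z + 3/8*pi_W
  pi_W = 1/16*pi_X + 5/16*pi_Y + 7/16*pi_Z + 1/4*pi_W
with normalization: pi_X + pi_Y + pi_Z + pi_W = 1.

Using the first 3 balance equations plus normalization, the linear system A*pi = b is:
  [-3/4, 1/16, 3/16, 1/4] . pi = 0
  [5/8, -13/16, 1/8, 1/8] . pi = 0
  [1/16, 7/16, -3/4, 3/8] . pi = 0
  [1, 1, 1, 1] . pi = 1

Solving yields:
  pi_X = 176/937
  pi_Y = 1094/4685
  pi_Z = 1378/4685
  pi_W = 1333/4685

Verification (pi * P):
  176/937*1/4 + 1094/4685*1/16 + 1378/4685*3/16 + 1333/4685*1/4 = 176/937 = pi_X  (ok)
  176/937*5/8 + 1094/4685*3/16 + 1378/4685*1/8 + 1333/4685*1/8 = 1094/4685 = pi_Y  (ok)
  176/937*1/16 + 1094/4685*7/16 + 1378/4685*1/4 + 1333/4685*3/8 = 1378/4685 = pi_Z  (ok)
  176/937*1/16 + 1094/4685*5/16 + 1378/4685*7/16 + 1333/4685*1/4 = 1333/4685 = pi_W  (ok)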